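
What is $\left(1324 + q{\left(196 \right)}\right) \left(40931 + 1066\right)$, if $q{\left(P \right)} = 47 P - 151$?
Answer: $436138845$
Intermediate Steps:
$q{\left(P \right)} = -151 + 47 P$
$\left(1324 + q{\left(196 \right)}\right) \left(40931 + 1066\right) = \left(1324 + \left(-151 + 47 \cdot 196\right)\right) \left(40931 + 1066\right) = \left(1324 + \left(-151 + 9212\right)\right) 41997 = \left(1324 + 9061\right) 41997 = 10385 \cdot 41997 = 436138845$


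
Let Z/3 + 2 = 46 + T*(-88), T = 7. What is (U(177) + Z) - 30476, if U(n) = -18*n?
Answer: -35378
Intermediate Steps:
Z = -1716 (Z = -6 + 3*(46 + 7*(-88)) = -6 + 3*(46 - 616) = -6 + 3*(-570) = -6 - 1710 = -1716)
(U(177) + Z) - 30476 = (-18*177 - 1716) - 30476 = (-3186 - 1716) - 30476 = -4902 - 30476 = -35378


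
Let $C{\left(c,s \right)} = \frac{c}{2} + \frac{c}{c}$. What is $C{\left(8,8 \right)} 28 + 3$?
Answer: $143$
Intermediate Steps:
$C{\left(c,s \right)} = 1 + \frac{c}{2}$ ($C{\left(c,s \right)} = c \frac{1}{2} + 1 = \frac{c}{2} + 1 = 1 + \frac{c}{2}$)
$C{\left(8,8 \right)} 28 + 3 = \left(1 + \frac{1}{2} \cdot 8\right) 28 + 3 = \left(1 + 4\right) 28 + 3 = 5 \cdot 28 + 3 = 140 + 3 = 143$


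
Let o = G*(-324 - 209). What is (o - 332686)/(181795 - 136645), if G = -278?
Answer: -30752/7525 ≈ -4.0866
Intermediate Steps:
o = 148174 (o = -278*(-324 - 209) = -278*(-533) = 148174)
(o - 332686)/(181795 - 136645) = (148174 - 332686)/(181795 - 136645) = -184512/45150 = -184512*1/45150 = -30752/7525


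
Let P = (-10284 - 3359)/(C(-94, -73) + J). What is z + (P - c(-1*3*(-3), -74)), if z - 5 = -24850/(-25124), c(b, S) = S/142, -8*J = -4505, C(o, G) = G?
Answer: -74578547729/3497147742 ≈ -21.326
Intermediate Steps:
J = 4505/8 (J = -1/8*(-4505) = 4505/8 ≈ 563.13)
P = -109144/3921 (P = (-10284 - 3359)/(-73 + 4505/8) = -13643/3921/8 = -13643*8/3921 = -109144/3921 ≈ -27.836)
c(b, S) = S/142 (c(b, S) = S*(1/142) = S/142)
z = 75235/12562 (z = 5 - 24850/(-25124) = 5 - 24850*(-1/25124) = 5 + 12425/12562 = 75235/12562 ≈ 5.9891)
z + (P - c(-1*3*(-3), -74)) = 75235/12562 + (-109144/3921 - (-74)/142) = 75235/12562 + (-109144/3921 - 1*(-37/71)) = 75235/12562 + (-109144/3921 + 37/71) = 75235/12562 - 7604147/278391 = -74578547729/3497147742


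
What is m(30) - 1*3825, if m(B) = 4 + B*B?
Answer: -2921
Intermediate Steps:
m(B) = 4 + B²
m(30) - 1*3825 = (4 + 30²) - 1*3825 = (4 + 900) - 3825 = 904 - 3825 = -2921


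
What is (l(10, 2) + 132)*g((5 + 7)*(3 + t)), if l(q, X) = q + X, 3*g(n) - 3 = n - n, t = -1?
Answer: 144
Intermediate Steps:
g(n) = 1 (g(n) = 1 + (n - n)/3 = 1 + (1/3)*0 = 1 + 0 = 1)
l(q, X) = X + q
(l(10, 2) + 132)*g((5 + 7)*(3 + t)) = ((2 + 10) + 132)*1 = (12 + 132)*1 = 144*1 = 144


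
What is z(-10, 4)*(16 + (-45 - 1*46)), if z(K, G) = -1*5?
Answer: 375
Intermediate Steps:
z(K, G) = -5
z(-10, 4)*(16 + (-45 - 1*46)) = -5*(16 + (-45 - 1*46)) = -5*(16 + (-45 - 46)) = -5*(16 - 91) = -5*(-75) = 375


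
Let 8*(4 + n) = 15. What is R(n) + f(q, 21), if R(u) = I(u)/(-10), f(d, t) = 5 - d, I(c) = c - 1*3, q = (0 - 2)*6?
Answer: 1401/80 ≈ 17.513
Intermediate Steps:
n = -17/8 (n = -4 + (⅛)*15 = -4 + 15/8 = -17/8 ≈ -2.1250)
q = -12 (q = -2*6 = -12)
I(c) = -3 + c (I(c) = c - 3 = -3 + c)
R(u) = 3/10 - u/10 (R(u) = (-3 + u)/(-10) = (-3 + u)*(-⅒) = 3/10 - u/10)
R(n) + f(q, 21) = (3/10 - ⅒*(-17/8)) + (5 - 1*(-12)) = (3/10 + 17/80) + (5 + 12) = 41/80 + 17 = 1401/80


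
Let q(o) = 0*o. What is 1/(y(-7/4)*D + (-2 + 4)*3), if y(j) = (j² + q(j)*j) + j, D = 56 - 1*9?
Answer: 16/1083 ≈ 0.014774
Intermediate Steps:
D = 47 (D = 56 - 9 = 47)
q(o) = 0
y(j) = j + j² (y(j) = (j² + 0*j) + j = (j² + 0) + j = j² + j = j + j²)
1/(y(-7/4)*D + (-2 + 4)*3) = 1/(((-7/4)*(1 - 7/4))*47 + (-2 + 4)*3) = 1/(((-7*¼)*(1 - 7*¼))*47 + 2*3) = 1/(-7*(1 - 7/4)/4*47 + 6) = 1/(-7/4*(-¾)*47 + 6) = 1/((21/16)*47 + 6) = 1/(987/16 + 6) = 1/(1083/16) = 16/1083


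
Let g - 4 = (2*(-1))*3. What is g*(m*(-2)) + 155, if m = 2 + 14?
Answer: 219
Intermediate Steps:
m = 16
g = -2 (g = 4 + (2*(-1))*3 = 4 - 2*3 = 4 - 6 = -2)
g*(m*(-2)) + 155 = -32*(-2) + 155 = -2*(-32) + 155 = 64 + 155 = 219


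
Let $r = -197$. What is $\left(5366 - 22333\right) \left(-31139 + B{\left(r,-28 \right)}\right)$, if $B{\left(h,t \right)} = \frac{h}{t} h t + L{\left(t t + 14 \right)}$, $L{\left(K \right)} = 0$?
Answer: $-130136890$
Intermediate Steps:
$B{\left(h,t \right)} = h^{2}$ ($B{\left(h,t \right)} = \frac{h}{t} h t + 0 = \frac{h^{2}}{t} t + 0 = h^{2} + 0 = h^{2}$)
$\left(5366 - 22333\right) \left(-31139 + B{\left(r,-28 \right)}\right) = \left(5366 - 22333\right) \left(-31139 + \left(-197\right)^{2}\right) = - 16967 \left(-31139 + 38809\right) = \left(-16967\right) 7670 = -130136890$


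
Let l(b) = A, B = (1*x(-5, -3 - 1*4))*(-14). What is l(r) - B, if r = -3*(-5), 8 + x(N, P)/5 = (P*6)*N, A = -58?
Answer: 14082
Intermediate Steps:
x(N, P) = -40 + 30*N*P (x(N, P) = -40 + 5*((P*6)*N) = -40 + 5*((6*P)*N) = -40 + 5*(6*N*P) = -40 + 30*N*P)
B = -14140 (B = (1*(-40 + 30*(-5)*(-3 - 1*4)))*(-14) = (1*(-40 + 30*(-5)*(-3 - 4)))*(-14) = (1*(-40 + 30*(-5)*(-7)))*(-14) = (1*(-40 + 1050))*(-14) = (1*1010)*(-14) = 1010*(-14) = -14140)
r = 15
l(b) = -58
l(r) - B = -58 - 1*(-14140) = -58 + 14140 = 14082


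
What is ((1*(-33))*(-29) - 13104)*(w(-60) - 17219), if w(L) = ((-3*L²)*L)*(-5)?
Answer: 39565439193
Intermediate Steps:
w(L) = 15*L³ (w(L) = -3*L³*(-5) = 15*L³)
((1*(-33))*(-29) - 13104)*(w(-60) - 17219) = ((1*(-33))*(-29) - 13104)*(15*(-60)³ - 17219) = (-33*(-29) - 13104)*(15*(-216000) - 17219) = (957 - 13104)*(-3240000 - 17219) = -12147*(-3257219) = 39565439193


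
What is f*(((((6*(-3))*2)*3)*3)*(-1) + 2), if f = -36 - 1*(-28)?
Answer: -2608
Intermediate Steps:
f = -8 (f = -36 + 28 = -8)
f*(((((6*(-3))*2)*3)*3)*(-1) + 2) = -8*(((((6*(-3))*2)*3)*3)*(-1) + 2) = -8*(((-18*2*3)*3)*(-1) + 2) = -8*((-36*3*3)*(-1) + 2) = -8*(-108*3*(-1) + 2) = -8*(-324*(-1) + 2) = -8*(324 + 2) = -8*326 = -2608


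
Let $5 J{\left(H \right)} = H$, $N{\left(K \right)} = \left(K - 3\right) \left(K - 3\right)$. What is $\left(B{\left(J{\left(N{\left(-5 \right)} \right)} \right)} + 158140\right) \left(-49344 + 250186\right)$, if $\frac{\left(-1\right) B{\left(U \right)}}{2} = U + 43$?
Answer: $\frac{158693699564}{5} \approx 3.1739 \cdot 10^{10}$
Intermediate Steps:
$N{\left(K \right)} = \left(-3 + K\right)^{2}$ ($N{\left(K \right)} = \left(-3 + K\right) \left(-3 + K\right) = \left(-3 + K\right)^{2}$)
$J{\left(H \right)} = \frac{H}{5}$
$B{\left(U \right)} = -86 - 2 U$ ($B{\left(U \right)} = - 2 \left(U + 43\right) = - 2 \left(43 + U\right) = -86 - 2 U$)
$\left(B{\left(J{\left(N{\left(-5 \right)} \right)} \right)} + 158140\right) \left(-49344 + 250186\right) = \left(\left(-86 - 2 \frac{\left(-3 - 5\right)^{2}}{5}\right) + 158140\right) \left(-49344 + 250186\right) = \left(\left(-86 - 2 \frac{\left(-8\right)^{2}}{5}\right) + 158140\right) 200842 = \left(\left(-86 - 2 \cdot \frac{1}{5} \cdot 64\right) + 158140\right) 200842 = \left(\left(-86 - \frac{128}{5}\right) + 158140\right) 200842 = \left(- \frac{558}{5} + 158140\right) 200842 = \frac{790142}{5} \cdot 200842 = \frac{158693699564}{5}$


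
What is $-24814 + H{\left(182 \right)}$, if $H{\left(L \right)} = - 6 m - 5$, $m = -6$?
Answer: $-24783$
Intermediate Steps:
$H{\left(L \right)} = 31$ ($H{\left(L \right)} = \left(-6\right) \left(-6\right) - 5 = 36 - 5 = 31$)
$-24814 + H{\left(182 \right)} = -24814 + 31 = -24783$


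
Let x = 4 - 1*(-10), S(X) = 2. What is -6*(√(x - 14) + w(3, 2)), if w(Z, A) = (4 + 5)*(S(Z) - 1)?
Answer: -54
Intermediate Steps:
x = 14 (x = 4 + 10 = 14)
w(Z, A) = 9 (w(Z, A) = (4 + 5)*(2 - 1) = 9*1 = 9)
-6*(√(x - 14) + w(3, 2)) = -6*(√(14 - 14) + 9) = -6*(√0 + 9) = -6*(0 + 9) = -6*9 = -54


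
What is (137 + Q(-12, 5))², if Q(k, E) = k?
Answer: 15625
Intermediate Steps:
(137 + Q(-12, 5))² = (137 - 12)² = 125² = 15625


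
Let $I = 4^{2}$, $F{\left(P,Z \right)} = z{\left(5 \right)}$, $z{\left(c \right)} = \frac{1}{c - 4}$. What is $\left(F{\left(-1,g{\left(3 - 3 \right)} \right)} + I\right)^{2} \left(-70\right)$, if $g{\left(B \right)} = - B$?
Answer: $-20230$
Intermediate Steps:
$z{\left(c \right)} = \frac{1}{-4 + c}$
$F{\left(P,Z \right)} = 1$ ($F{\left(P,Z \right)} = \frac{1}{-4 + 5} = 1^{-1} = 1$)
$I = 16$
$\left(F{\left(-1,g{\left(3 - 3 \right)} \right)} + I\right)^{2} \left(-70\right) = \left(1 + 16\right)^{2} \left(-70\right) = 17^{2} \left(-70\right) = 289 \left(-70\right) = -20230$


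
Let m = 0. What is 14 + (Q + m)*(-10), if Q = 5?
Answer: -36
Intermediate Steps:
14 + (Q + m)*(-10) = 14 + (5 + 0)*(-10) = 14 + 5*(-10) = 14 - 50 = -36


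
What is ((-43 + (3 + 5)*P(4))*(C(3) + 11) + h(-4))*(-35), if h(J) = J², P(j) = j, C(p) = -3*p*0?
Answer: 3675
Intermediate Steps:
C(p) = 0
((-43 + (3 + 5)*P(4))*(C(3) + 11) + h(-4))*(-35) = ((-43 + (3 + 5)*4)*(0 + 11) + (-4)²)*(-35) = ((-43 + 8*4)*11 + 16)*(-35) = ((-43 + 32)*11 + 16)*(-35) = (-11*11 + 16)*(-35) = (-121 + 16)*(-35) = -105*(-35) = 3675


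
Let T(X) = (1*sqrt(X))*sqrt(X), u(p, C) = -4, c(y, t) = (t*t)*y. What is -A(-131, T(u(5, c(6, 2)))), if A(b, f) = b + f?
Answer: 135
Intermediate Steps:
c(y, t) = y*t**2 (c(y, t) = t**2*y = y*t**2)
T(X) = X (T(X) = sqrt(X)*sqrt(X) = X)
-A(-131, T(u(5, c(6, 2)))) = -(-131 - 4) = -1*(-135) = 135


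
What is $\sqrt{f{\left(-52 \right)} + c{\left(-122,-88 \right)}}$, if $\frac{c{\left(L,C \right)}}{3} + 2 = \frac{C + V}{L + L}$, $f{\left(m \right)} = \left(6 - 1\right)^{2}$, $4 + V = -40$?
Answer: $\frac{\sqrt{76738}}{61} \approx 4.5413$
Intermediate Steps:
$V = -44$ ($V = -4 - 40 = -44$)
$f{\left(m \right)} = 25$ ($f{\left(m \right)} = 5^{2} = 25$)
$c{\left(L,C \right)} = -6 + \frac{3 \left(-44 + C\right)}{2 L}$ ($c{\left(L,C \right)} = -6 + 3 \frac{C - 44}{L + L} = -6 + 3 \frac{-44 + C}{2 L} = -6 + \frac{3 \left(-44 + C\right)}{2 L}$)
$\sqrt{f{\left(-52 \right)} + c{\left(-122,-88 \right)}} = \sqrt{25 + \frac{3 \left(-44 - 88 - -488\right)}{2 \left(-122\right)}} = \sqrt{25 + \frac{3}{2} \left(- \frac{1}{122}\right) \left(-44 - 88 + 488\right)} = \sqrt{25 + \frac{3}{2} \left(- \frac{1}{122}\right) 356} = \sqrt{25 - \frac{267}{61}} = \sqrt{\frac{1258}{61}} = \frac{\sqrt{76738}}{61}$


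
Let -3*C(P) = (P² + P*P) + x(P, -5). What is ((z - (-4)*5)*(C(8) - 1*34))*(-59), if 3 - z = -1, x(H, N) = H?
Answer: 112336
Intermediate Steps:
C(P) = -2*P²/3 - P/3 (C(P) = -((P² + P*P) + P)/3 = -((P² + P²) + P)/3 = -(2*P² + P)/3 = -(P + 2*P²)/3 = -2*P²/3 - P/3)
z = 4 (z = 3 - 1*(-1) = 3 + 1 = 4)
((z - (-4)*5)*(C(8) - 1*34))*(-59) = ((4 - (-4)*5)*((⅓)*8*(-1 - 2*8) - 1*34))*(-59) = ((4 - 4*(-5))*((⅓)*8*(-1 - 16) - 34))*(-59) = ((4 + 20)*((⅓)*8*(-17) - 34))*(-59) = (24*(-136/3 - 34))*(-59) = (24*(-238/3))*(-59) = -1904*(-59) = 112336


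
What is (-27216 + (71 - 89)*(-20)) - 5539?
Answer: -32395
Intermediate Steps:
(-27216 + (71 - 89)*(-20)) - 5539 = (-27216 - 18*(-20)) - 5539 = (-27216 + 360) - 5539 = -26856 - 5539 = -32395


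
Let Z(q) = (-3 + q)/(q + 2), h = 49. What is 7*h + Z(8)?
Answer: 687/2 ≈ 343.50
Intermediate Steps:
Z(q) = (-3 + q)/(2 + q)
7*h + Z(8) = 7*49 + (-3 + 8)/(2 + 8) = 343 + 5/10 = 343 + (1/10)*5 = 343 + 1/2 = 687/2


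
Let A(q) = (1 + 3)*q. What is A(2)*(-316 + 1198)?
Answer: 7056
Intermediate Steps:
A(q) = 4*q
A(2)*(-316 + 1198) = (4*2)*(-316 + 1198) = 8*882 = 7056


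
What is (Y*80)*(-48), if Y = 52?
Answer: -199680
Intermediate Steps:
(Y*80)*(-48) = (52*80)*(-48) = 4160*(-48) = -199680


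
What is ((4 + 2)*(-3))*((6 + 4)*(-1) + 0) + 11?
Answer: 191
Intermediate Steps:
((4 + 2)*(-3))*((6 + 4)*(-1) + 0) + 11 = (6*(-3))*(10*(-1) + 0) + 11 = -18*(-10 + 0) + 11 = -18*(-10) + 11 = 180 + 11 = 191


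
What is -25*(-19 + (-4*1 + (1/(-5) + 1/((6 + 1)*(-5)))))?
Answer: 4065/7 ≈ 580.71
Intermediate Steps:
-25*(-19 + (-4*1 + (1/(-5) + 1/((6 + 1)*(-5))))) = -25*(-19 + (-4 + (1*(-⅕) - ⅕/7))) = -25*(-19 + (-4 + (-⅕ + (⅐)*(-⅕)))) = -25*(-19 + (-4 + (-⅕ - 1/35))) = -25*(-19 + (-4 - 8/35)) = -25*(-19 - 148/35) = -25*(-813/35) = 4065/7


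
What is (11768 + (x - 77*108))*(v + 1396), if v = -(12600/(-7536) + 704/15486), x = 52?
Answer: 1984462449176/405217 ≈ 4.8973e+6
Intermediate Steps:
v = 3954547/2431302 (v = -(12600*(-1/7536) + 704*(1/15486)) = -(-525/314 + 352/7743) = -1*(-3954547/2431302) = 3954547/2431302 ≈ 1.6265)
(11768 + (x - 77*108))*(v + 1396) = (11768 + (52 - 77*108))*(3954547/2431302 + 1396) = (11768 + (52 - 8316))*(3398052139/2431302) = (11768 - 8264)*(3398052139/2431302) = 3504*(3398052139/2431302) = 1984462449176/405217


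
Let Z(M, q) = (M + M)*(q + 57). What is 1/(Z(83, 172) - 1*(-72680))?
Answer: 1/110694 ≈ 9.0339e-6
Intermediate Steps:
Z(M, q) = 2*M*(57 + q) (Z(M, q) = (2*M)*(57 + q) = 2*M*(57 + q))
1/(Z(83, 172) - 1*(-72680)) = 1/(2*83*(57 + 172) - 1*(-72680)) = 1/(2*83*229 + 72680) = 1/(38014 + 72680) = 1/110694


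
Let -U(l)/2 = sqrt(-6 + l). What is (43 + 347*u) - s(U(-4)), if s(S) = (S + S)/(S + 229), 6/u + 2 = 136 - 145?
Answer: -7676619/52481 + 916*I*sqrt(10)/52481 ≈ -146.27 + 0.055194*I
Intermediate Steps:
U(l) = -2*sqrt(-6 + l)
u = -6/11 (u = 6/(-2 + (136 - 145)) = 6/(-2 - 9) = 6/(-11) = 6*(-1/11) = -6/11 ≈ -0.54545)
s(S) = 2*S/(229 + S) (s(S) = (2*S)/(229 + S) = 2*S/(229 + S))
(43 + 347*u) - s(U(-4)) = (43 + 347*(-6/11)) - 2*(-2*sqrt(-6 - 4))/(229 - 2*sqrt(-6 - 4)) = (43 - 2082/11) - 2*(-2*I*sqrt(10))/(229 - 2*I*sqrt(10)) = -1609/11 - 2*(-2*I*sqrt(10))/(229 - 2*I*sqrt(10)) = -1609/11 - (-4)*I*sqrt(10)/(229 - 2*I*sqrt(10)) = -1609/11 + 4*I*sqrt(10)/(229 - 2*I*sqrt(10))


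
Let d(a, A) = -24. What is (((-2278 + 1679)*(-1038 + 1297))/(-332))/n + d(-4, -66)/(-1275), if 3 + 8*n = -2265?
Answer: -9311707/5714550 ≈ -1.6295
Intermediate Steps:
n = -567/2 (n = -3/8 + (⅛)*(-2265) = -3/8 - 2265/8 = -567/2 ≈ -283.50)
(((-2278 + 1679)*(-1038 + 1297))/(-332))/n + d(-4, -66)/(-1275) = (((-2278 + 1679)*(-1038 + 1297))/(-332))/(-567/2) - 24/(-1275) = (-599*259*(-1/332))*(-2/567) - 24*(-1/1275) = -155141*(-1/332)*(-2/567) + 8/425 = (155141/332)*(-2/567) + 8/425 = -22163/13446 + 8/425 = -9311707/5714550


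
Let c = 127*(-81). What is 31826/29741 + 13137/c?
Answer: -21104485/101981889 ≈ -0.20694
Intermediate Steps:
c = -10287
31826/29741 + 13137/c = 31826/29741 + 13137/(-10287) = 31826*(1/29741) + 13137*(-1/10287) = 31826/29741 - 4379/3429 = -21104485/101981889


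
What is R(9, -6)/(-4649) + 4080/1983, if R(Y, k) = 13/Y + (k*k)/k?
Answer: 56930861/27656901 ≈ 2.0585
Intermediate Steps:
R(Y, k) = k + 13/Y (R(Y, k) = 13/Y + k²/k = 13/Y + k = k + 13/Y)
R(9, -6)/(-4649) + 4080/1983 = (-6 + 13/9)/(-4649) + 4080/1983 = (-6 + 13*(⅑))*(-1/4649) + 4080*(1/1983) = (-6 + 13/9)*(-1/4649) + 1360/661 = -41/9*(-1/4649) + 1360/661 = 41/41841 + 1360/661 = 56930861/27656901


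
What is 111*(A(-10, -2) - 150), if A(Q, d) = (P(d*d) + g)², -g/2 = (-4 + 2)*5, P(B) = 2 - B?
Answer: 19314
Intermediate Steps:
g = 20 (g = -2*(-4 + 2)*5 = -(-4)*5 = -2*(-10) = 20)
A(Q, d) = (22 - d²)² (A(Q, d) = ((2 - d*d) + 20)² = ((2 - d²) + 20)² = (22 - d²)²)
111*(A(-10, -2) - 150) = 111*((-22 + (-2)²)² - 150) = 111*((-22 + 4)² - 150) = 111*((-18)² - 150) = 111*(324 - 150) = 111*174 = 19314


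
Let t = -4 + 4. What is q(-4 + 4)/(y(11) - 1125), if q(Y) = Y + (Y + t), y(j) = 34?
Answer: 0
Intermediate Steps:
t = 0
q(Y) = 2*Y (q(Y) = Y + (Y + 0) = Y + Y = 2*Y)
q(-4 + 4)/(y(11) - 1125) = (2*(-4 + 4))/(34 - 1125) = (2*0)/(-1091) = -1/1091*0 = 0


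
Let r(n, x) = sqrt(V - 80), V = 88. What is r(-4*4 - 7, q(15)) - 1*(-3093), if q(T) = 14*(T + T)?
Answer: 3093 + 2*sqrt(2) ≈ 3095.8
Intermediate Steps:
q(T) = 28*T (q(T) = 14*(2*T) = 28*T)
r(n, x) = 2*sqrt(2) (r(n, x) = sqrt(88 - 80) = sqrt(8) = 2*sqrt(2))
r(-4*4 - 7, q(15)) - 1*(-3093) = 2*sqrt(2) - 1*(-3093) = 2*sqrt(2) + 3093 = 3093 + 2*sqrt(2)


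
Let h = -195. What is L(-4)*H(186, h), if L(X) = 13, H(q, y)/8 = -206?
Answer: -21424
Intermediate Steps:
H(q, y) = -1648 (H(q, y) = 8*(-206) = -1648)
L(-4)*H(186, h) = 13*(-1648) = -21424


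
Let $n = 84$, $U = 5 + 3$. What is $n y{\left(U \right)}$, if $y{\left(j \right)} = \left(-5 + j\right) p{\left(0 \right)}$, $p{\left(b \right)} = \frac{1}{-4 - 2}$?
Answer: $-42$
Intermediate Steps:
$U = 8$
$p{\left(b \right)} = - \frac{1}{6}$ ($p{\left(b \right)} = \frac{1}{-6} = - \frac{1}{6}$)
$y{\left(j \right)} = \frac{5}{6} - \frac{j}{6}$ ($y{\left(j \right)} = \left(-5 + j\right) \left(- \frac{1}{6}\right) = \frac{5}{6} - \frac{j}{6}$)
$n y{\left(U \right)} = 84 \left(\frac{5}{6} - \frac{4}{3}\right) = 84 \left(- \frac{1}{2}\right) = -42$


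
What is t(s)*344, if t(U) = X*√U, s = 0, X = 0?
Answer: 0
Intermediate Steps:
t(U) = 0 (t(U) = 0*√U = 0)
t(s)*344 = 0*344 = 0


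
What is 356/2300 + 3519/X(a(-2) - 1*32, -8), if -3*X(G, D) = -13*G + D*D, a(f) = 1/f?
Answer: -12053953/559475 ≈ -21.545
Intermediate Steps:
X(G, D) = -D**2/3 + 13*G/3 (X(G, D) = -(-13*G + D*D)/3 = -(-13*G + D**2)/3 = -(D**2 - 13*G)/3 = -D**2/3 + 13*G/3)
356/2300 + 3519/X(a(-2) - 1*32, -8) = 356/2300 + 3519/(-1/3*(-8)**2 + 13*(1/(-2) - 1*32)/3) = 356*(1/2300) + 3519/(-1/3*64 + 13*(-1/2 - 32)/3) = 89/575 + 3519/(-64/3 + (13/3)*(-65/2)) = 89/575 + 3519/(-64/3 - 845/6) = 89/575 + 3519/(-973/6) = 89/575 + 3519*(-6/973) = 89/575 - 21114/973 = -12053953/559475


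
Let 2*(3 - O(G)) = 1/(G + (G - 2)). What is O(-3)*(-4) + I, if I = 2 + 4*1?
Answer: -25/4 ≈ -6.2500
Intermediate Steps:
I = 6 (I = 2 + 4 = 6)
O(G) = 3 - 1/(2*(-2 + 2*G)) (O(G) = 3 - 1/(2*(G + (G - 2))) = 3 - 1/(2*(G + (-2 + G))) = 3 - 1/(2*(-2 + 2*G)))
O(-3)*(-4) + I = ((-13 + 12*(-3))/(4*(-1 - 3)))*(-4) + 6 = ((¼)*(-13 - 36)/(-4))*(-4) + 6 = ((¼)*(-¼)*(-49))*(-4) + 6 = (49/16)*(-4) + 6 = -49/4 + 6 = -25/4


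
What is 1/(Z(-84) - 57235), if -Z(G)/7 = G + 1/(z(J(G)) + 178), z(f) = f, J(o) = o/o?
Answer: -179/10139820 ≈ -1.7653e-5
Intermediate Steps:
J(o) = 1
Z(G) = -7/179 - 7*G (Z(G) = -7*(G + 1/(1 + 178)) = -7*(G + 1/179) = -7*(1/179 + G) = -7/179 - 7*G)
1/(Z(-84) - 57235) = 1/((-7/179 - 7*(-84)) - 57235) = 1/((-7/179 + 588) - 57235) = 1/(105245/179 - 57235) = 1/(-10139820/179) = -179/10139820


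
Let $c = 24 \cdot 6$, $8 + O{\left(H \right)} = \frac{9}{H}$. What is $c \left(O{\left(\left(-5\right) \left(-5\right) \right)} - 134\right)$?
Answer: $- \frac{509904}{25} \approx -20396.0$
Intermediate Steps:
$O{\left(H \right)} = -8 + \frac{9}{H}$
$c = 144$
$c \left(O{\left(\left(-5\right) \left(-5\right) \right)} - 134\right) = 144 \left(\left(-8 + \frac{9}{\left(-5\right) \left(-5\right)}\right) - 134\right) = 144 \left(\left(-8 + \frac{9}{25}\right) - 134\right) = 144 \left(- \frac{191}{25} - 134\right) = 144 \left(- \frac{3541}{25}\right) = - \frac{509904}{25}$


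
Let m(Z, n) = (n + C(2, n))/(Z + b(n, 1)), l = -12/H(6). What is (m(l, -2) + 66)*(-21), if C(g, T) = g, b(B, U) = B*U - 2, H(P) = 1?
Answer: -1386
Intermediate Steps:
b(B, U) = -2 + B*U
l = -12 (l = -12/1 = -12*1 = -12)
m(Z, n) = (2 + n)/(-2 + Z + n) (m(Z, n) = (n + 2)/(Z + (-2 + n*1)) = (2 + n)/(Z + (-2 + n)) = (2 + n)/(-2 + Z + n))
(m(l, -2) + 66)*(-21) = ((2 - 2)/(-2 - 12 - 2) + 66)*(-21) = (0/(-16) + 66)*(-21) = (-1/16*0 + 66)*(-21) = (0 + 66)*(-21) = 66*(-21) = -1386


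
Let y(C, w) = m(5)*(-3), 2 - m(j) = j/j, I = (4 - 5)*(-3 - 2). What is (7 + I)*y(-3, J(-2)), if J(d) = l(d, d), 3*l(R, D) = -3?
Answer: -36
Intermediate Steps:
l(R, D) = -1 (l(R, D) = (⅓)*(-3) = -1)
J(d) = -1
I = 5 (I = -1*(-5) = 5)
m(j) = 1 (m(j) = 2 - j/j = 2 - 1*1 = 2 - 1 = 1)
y(C, w) = -3 (y(C, w) = 1*(-3) = -3)
(7 + I)*y(-3, J(-2)) = (7 + 5)*(-3) = 12*(-3) = -36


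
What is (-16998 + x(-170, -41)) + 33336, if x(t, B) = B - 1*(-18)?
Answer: 16315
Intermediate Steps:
x(t, B) = 18 + B (x(t, B) = B + 18 = 18 + B)
(-16998 + x(-170, -41)) + 33336 = (-16998 + (18 - 41)) + 33336 = (-16998 - 23) + 33336 = -17021 + 33336 = 16315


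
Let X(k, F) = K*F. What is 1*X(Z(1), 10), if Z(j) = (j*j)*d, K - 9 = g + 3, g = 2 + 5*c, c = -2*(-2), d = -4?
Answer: 340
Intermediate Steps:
c = 4
g = 22 (g = 2 + 5*4 = 2 + 20 = 22)
K = 34 (K = 9 + (22 + 3) = 9 + 25 = 34)
Z(j) = -4*j² (Z(j) = (j*j)*(-4) = j²*(-4) = -4*j²)
X(k, F) = 34*F
1*X(Z(1), 10) = 1*(34*10) = 1*340 = 340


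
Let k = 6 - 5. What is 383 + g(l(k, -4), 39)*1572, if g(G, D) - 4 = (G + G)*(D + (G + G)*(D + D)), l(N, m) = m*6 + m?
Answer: 381097199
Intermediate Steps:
k = 1
l(N, m) = 7*m (l(N, m) = 6*m + m = 7*m)
g(G, D) = 4 + 2*G*(D + 4*D*G) (g(G, D) = 4 + (G + G)*(D + (G + G)*(D + D)) = 4 + (2*G)*(D + (2*G)*(2*D)) = 4 + (2*G)*(D + 4*D*G) = 4 + 2*G*(D + 4*D*G))
383 + g(l(k, -4), 39)*1572 = 383 + (4 + 2*39*(7*(-4)) + 8*39*(7*(-4))²)*1572 = 383 + (4 + 2*39*(-28) + 8*39*(-28)²)*1572 = 383 + (4 - 2184 + 8*39*784)*1572 = 383 + (4 - 2184 + 244608)*1572 = 383 + 242428*1572 = 383 + 381096816 = 381097199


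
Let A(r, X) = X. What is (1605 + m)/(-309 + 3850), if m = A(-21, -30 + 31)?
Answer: 1606/3541 ≈ 0.45354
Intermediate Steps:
m = 1 (m = -30 + 31 = 1)
(1605 + m)/(-309 + 3850) = (1605 + 1)/(-309 + 3850) = 1606/3541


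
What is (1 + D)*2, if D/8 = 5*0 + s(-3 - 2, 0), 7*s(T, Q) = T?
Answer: -66/7 ≈ -9.4286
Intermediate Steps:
s(T, Q) = T/7
D = -40/7 (D = 8*(5*0 + (-3 - 2)/7) = 8*(0 + (⅐)*(-5)) = 8*(0 - 5/7) = 8*(-5/7) = -40/7 ≈ -5.7143)
(1 + D)*2 = (1 - 40/7)*2 = -33/7*2 = -66/7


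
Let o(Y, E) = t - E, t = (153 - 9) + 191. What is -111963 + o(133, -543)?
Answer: -111085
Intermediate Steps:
t = 335 (t = 144 + 191 = 335)
o(Y, E) = 335 - E
-111963 + o(133, -543) = -111963 + (335 - 1*(-543)) = -111963 + (335 + 543) = -111963 + 878 = -111085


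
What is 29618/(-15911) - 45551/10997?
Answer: -150067301/24996181 ≈ -6.0036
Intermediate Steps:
29618/(-15911) - 45551/10997 = 29618*(-1/15911) - 45551*1/10997 = -29618/15911 - 45551/10997 = -150067301/24996181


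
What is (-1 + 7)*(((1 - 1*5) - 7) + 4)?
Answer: -42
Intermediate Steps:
(-1 + 7)*(((1 - 1*5) - 7) + 4) = 6*(((1 - 5) - 7) + 4) = 6*((-4 - 7) + 4) = 6*(-11 + 4) = 6*(-7) = -42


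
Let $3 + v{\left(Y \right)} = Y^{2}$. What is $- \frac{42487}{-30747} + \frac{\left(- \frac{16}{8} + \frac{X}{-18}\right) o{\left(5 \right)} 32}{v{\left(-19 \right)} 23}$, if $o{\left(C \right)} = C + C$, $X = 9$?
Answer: $\frac{162620179}{126585399} \approx 1.2847$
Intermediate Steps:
$o{\left(C \right)} = 2 C$
$v{\left(Y \right)} = -3 + Y^{2}$
$- \frac{42487}{-30747} + \frac{\left(- \frac{16}{8} + \frac{X}{-18}\right) o{\left(5 \right)} 32}{v{\left(-19 \right)} 23} = - \frac{42487}{-30747} + \frac{\left(- \frac{16}{8} + \frac{9}{-18}\right) 2 \cdot 5 \cdot 32}{\left(-3 + \left(-19\right)^{2}\right) 23} = \left(-42487\right) \left(- \frac{1}{30747}\right) + \frac{\left(\left(-16\right) \frac{1}{8} + 9 \left(- \frac{1}{18}\right)\right) 10 \cdot 32}{\left(-3 + 361\right) 23} = \frac{42487}{30747} + \frac{\left(-2 - \frac{1}{2}\right) 10 \cdot 32}{358 \cdot 23} = \frac{42487}{30747} + \frac{\left(- \frac{5}{2}\right) 10 \cdot 32}{8234} = \frac{42487}{30747} + \left(-25\right) 32 \cdot \frac{1}{8234} = \frac{42487}{30747} - \frac{400}{4117} = \frac{162620179}{126585399}$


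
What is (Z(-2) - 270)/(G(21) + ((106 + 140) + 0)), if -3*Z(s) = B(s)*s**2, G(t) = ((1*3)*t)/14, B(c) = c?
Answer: -1604/1503 ≈ -1.0672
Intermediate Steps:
G(t) = 3*t/14 (G(t) = (3*t)*(1/14) = 3*t/14)
Z(s) = -s**3/3 (Z(s) = -s*s**2/3 = -s**3/3)
(Z(-2) - 270)/(G(21) + ((106 + 140) + 0)) = (-1/3*(-2)**3 - 270)/((3/14)*21 + ((106 + 140) + 0)) = (-1/3*(-8) - 270)/(9/2 + (246 + 0)) = (8/3 - 270)/(9/2 + 246) = -802/(3*501/2) = -802/3*2/501 = -1604/1503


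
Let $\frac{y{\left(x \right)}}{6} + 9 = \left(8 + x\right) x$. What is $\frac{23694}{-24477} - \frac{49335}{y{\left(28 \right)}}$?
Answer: $- \frac{149954959}{16301682} \approx -9.1987$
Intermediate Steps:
$y{\left(x \right)} = -54 + 6 x \left(8 + x\right)$ ($y{\left(x \right)} = -54 + 6 \left(8 + x\right) x = -54 + 6 x \left(8 + x\right)$)
$\frac{23694}{-24477} - \frac{49335}{y{\left(28 \right)}} = \frac{23694}{-24477} - \frac{49335}{-54 + 6 \cdot 28^{2} + 48 \cdot 28} = 23694 \left(- \frac{1}{24477}\right) - \frac{49335}{-54 + 6 \cdot 784 + 1344} = - \frac{7898}{8159} - \frac{49335}{-54 + 4704 + 1344} = - \frac{7898}{8159} - \frac{49335}{5994} = - \frac{7898}{8159} - \frac{16445}{1998} = - \frac{149954959}{16301682}$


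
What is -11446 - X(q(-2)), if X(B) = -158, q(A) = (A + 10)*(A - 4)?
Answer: -11288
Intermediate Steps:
q(A) = (-4 + A)*(10 + A) (q(A) = (10 + A)*(-4 + A) = (-4 + A)*(10 + A))
-11446 - X(q(-2)) = -11446 - 1*(-158) = -11446 + 158 = -11288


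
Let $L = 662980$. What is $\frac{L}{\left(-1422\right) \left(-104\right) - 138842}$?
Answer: $\frac{331490}{4523} \approx 73.29$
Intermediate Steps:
$\frac{L}{\left(-1422\right) \left(-104\right) - 138842} = \frac{662980}{\left(-1422\right) \left(-104\right) - 138842} = \frac{662980}{147888 - 138842} = \frac{662980}{9046} = 662980 \cdot \frac{1}{9046} = \frac{331490}{4523}$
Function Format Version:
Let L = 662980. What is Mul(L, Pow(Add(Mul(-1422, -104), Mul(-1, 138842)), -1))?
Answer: Rational(331490, 4523) ≈ 73.290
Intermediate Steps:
Mul(L, Pow(Add(Mul(-1422, -104), Mul(-1, 138842)), -1)) = Mul(662980, Pow(Add(Mul(-1422, -104), Mul(-1, 138842)), -1)) = Mul(662980, Pow(Add(147888, -138842), -1)) = Mul(662980, Pow(9046, -1)) = Mul(662980, Rational(1, 9046)) = Rational(331490, 4523)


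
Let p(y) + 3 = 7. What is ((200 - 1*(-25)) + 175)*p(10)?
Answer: 1600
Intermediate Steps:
p(y) = 4 (p(y) = -3 + 7 = 4)
((200 - 1*(-25)) + 175)*p(10) = ((200 - 1*(-25)) + 175)*4 = ((200 + 25) + 175)*4 = (225 + 175)*4 = 400*4 = 1600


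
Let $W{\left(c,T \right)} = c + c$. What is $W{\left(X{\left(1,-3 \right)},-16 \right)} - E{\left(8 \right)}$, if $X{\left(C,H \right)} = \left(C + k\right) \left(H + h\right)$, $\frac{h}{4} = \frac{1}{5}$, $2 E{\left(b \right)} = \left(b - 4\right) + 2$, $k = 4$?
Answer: $-25$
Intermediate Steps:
$E{\left(b \right)} = -1 + \frac{b}{2}$ ($E{\left(b \right)} = \frac{\left(b - 4\right) + 2}{2} = \frac{\left(-4 + b\right) + 2}{2} = \frac{-2 + b}{2} = -1 + \frac{b}{2}$)
$h = \frac{4}{5} \approx 0.8$
$X{\left(C,H \right)} = \left(4 + C\right) \left(\frac{4}{5} + H\right)$ ($X{\left(C,H \right)} = \left(C + 4\right) \left(H + \frac{4}{5}\right) = \left(4 + C\right) \left(\frac{4}{5} + H\right)$)
$W{\left(c,T \right)} = 2 c$
$W{\left(X{\left(1,-3 \right)},-16 \right)} - E{\left(8 \right)} = 2 \left(\frac{16}{5} + 4 \left(-3\right) + \frac{4}{5} \cdot 1 + 1 \left(-3\right)\right) - \left(-1 + \frac{1}{2} \cdot 8\right) = 2 \left(\frac{16}{5} - 12 + \frac{4}{5} - 3\right) - \left(-1 + 4\right) = 2 \left(-11\right) - 3 = -22 - 3 = -25$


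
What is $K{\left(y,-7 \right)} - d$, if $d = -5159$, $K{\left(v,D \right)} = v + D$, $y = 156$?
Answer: $5308$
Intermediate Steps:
$K{\left(v,D \right)} = D + v$
$K{\left(y,-7 \right)} - d = \left(-7 + 156\right) - -5159 = 149 + 5159 = 5308$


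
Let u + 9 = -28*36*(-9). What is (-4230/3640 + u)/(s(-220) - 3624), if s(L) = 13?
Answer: -3298509/1314404 ≈ -2.5095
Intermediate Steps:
u = 9063 (u = -9 - 28*36*(-9) = -9 - 1008*(-9) = -9 + 9072 = 9063)
(-4230/3640 + u)/(s(-220) - 3624) = (-4230/3640 + 9063)/(13 - 3624) = (-4230*1/3640 + 9063)/(-3611) = (-423/364 + 9063)*(-1/3611) = (3298509/364)*(-1/3611) = -3298509/1314404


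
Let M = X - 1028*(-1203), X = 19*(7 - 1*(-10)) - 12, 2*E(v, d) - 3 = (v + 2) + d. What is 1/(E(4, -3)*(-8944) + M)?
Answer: 1/1210163 ≈ 8.2634e-7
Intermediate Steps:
E(v, d) = 5/2 + d/2 + v/2 (E(v, d) = 3/2 + ((v + 2) + d)/2 = 3/2 + ((2 + v) + d)/2 = 3/2 + (2 + d + v)/2 = 3/2 + (1 + d/2 + v/2) = 5/2 + d/2 + v/2)
X = 311 (X = 19*(7 + 10) - 12 = 19*17 - 12 = 323 - 12 = 311)
M = 1236995 (M = 311 - 1028*(-1203) = 311 + 1236684 = 1236995)
1/(E(4, -3)*(-8944) + M) = 1/((5/2 + (1/2)*(-3) + (1/2)*4)*(-8944) + 1236995) = 1/((5/2 - 3/2 + 2)*(-8944) + 1236995) = 1/(3*(-8944) + 1236995) = 1/(-26832 + 1236995) = 1/1210163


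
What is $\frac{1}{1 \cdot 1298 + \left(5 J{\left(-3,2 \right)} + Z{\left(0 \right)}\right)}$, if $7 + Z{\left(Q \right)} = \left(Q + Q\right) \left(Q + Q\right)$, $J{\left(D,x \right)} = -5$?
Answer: $\frac{1}{1266} \approx 0.00078989$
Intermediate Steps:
$Z{\left(Q \right)} = -7 + 4 Q^{2}$ ($Z{\left(Q \right)} = -7 + \left(Q + Q\right) \left(Q + Q\right) = -7 + 2 Q 2 Q = -7 + 4 Q^{2}$)
$\frac{1}{1 \cdot 1298 + \left(5 J{\left(-3,2 \right)} + Z{\left(0 \right)}\right)} = \frac{1}{1 \cdot 1298 + \left(5 \left(-5\right) - \left(7 - 4 \cdot 0^{2}\right)\right)} = \frac{1}{1298 + \left(-25 + \left(-7 + 4 \cdot 0\right)\right)} = \frac{1}{1298 + \left(-25 + \left(-7 + 0\right)\right)} = \frac{1}{1298 - 32} = \frac{1}{1266}$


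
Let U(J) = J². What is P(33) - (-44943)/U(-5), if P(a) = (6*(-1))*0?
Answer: 44943/25 ≈ 1797.7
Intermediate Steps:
P(a) = 0 (P(a) = -6*0 = 0)
P(33) - (-44943)/U(-5) = 0 - (-44943)/((-5)²) = 0 - (-44943)/25 = 0 - 1*(-44943/25) = 0 + 44943/25 = 44943/25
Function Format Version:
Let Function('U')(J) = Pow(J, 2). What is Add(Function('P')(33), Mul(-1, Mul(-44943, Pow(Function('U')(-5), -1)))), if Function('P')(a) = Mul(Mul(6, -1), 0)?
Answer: Rational(44943, 25) ≈ 1797.7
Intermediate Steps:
Function('P')(a) = 0 (Function('P')(a) = Mul(-6, 0) = 0)
Add(Function('P')(33), Mul(-1, Mul(-44943, Pow(Function('U')(-5), -1)))) = Add(0, Mul(-1, Mul(-44943, Pow(Pow(-5, 2), -1)))) = Add(0, Mul(-1, Mul(-44943, Pow(25, -1)))) = Add(0, Mul(-1, Mul(-44943, Rational(1, 25)))) = Add(0, Mul(-1, Rational(-44943, 25))) = Add(0, Rational(44943, 25)) = Rational(44943, 25)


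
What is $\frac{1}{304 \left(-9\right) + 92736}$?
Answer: $\frac{1}{90000} \approx 1.1111 \cdot 10^{-5}$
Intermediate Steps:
$\frac{1}{304 \left(-9\right) + 92736} = \frac{1}{-2736 + 92736} = \frac{1}{90000}$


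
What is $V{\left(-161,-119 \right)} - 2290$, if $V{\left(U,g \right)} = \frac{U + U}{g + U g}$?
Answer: $- \frac{3114423}{1360} \approx -2290.0$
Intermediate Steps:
$V{\left(U,g \right)} = \frac{2 U}{g + U g}$
$V{\left(-161,-119 \right)} - 2290 = 2 \left(-161\right) \frac{1}{-119} \frac{1}{1 - 161} - 2290 = 2 \left(-161\right) \left(- \frac{1}{119}\right) \frac{1}{-160} - 2290 = 2 \left(-161\right) \left(- \frac{1}{119}\right) \left(- \frac{1}{160}\right) - 2290 = - \frac{23}{1360} - 2290 = - \frac{3114423}{1360}$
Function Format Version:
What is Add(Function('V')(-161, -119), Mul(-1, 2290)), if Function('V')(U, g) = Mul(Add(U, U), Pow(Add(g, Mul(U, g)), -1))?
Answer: Rational(-3114423, 1360) ≈ -2290.0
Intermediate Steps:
Function('V')(U, g) = Mul(2, U, Pow(Add(g, Mul(U, g)), -1)) (Function('V')(U, g) = Mul(Mul(2, U), Pow(Add(g, Mul(U, g)), -1)) = Mul(2, U, Pow(Add(g, Mul(U, g)), -1)))
Add(Function('V')(-161, -119), Mul(-1, 2290)) = Add(Mul(2, -161, Pow(-119, -1), Pow(Add(1, -161), -1)), Mul(-1, 2290)) = Add(Mul(2, -161, Rational(-1, 119), Pow(-160, -1)), -2290) = Add(Mul(2, -161, Rational(-1, 119), Rational(-1, 160)), -2290) = Add(Rational(-23, 1360), -2290) = Rational(-3114423, 1360)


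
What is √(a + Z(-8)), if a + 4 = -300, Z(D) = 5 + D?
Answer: I*√307 ≈ 17.521*I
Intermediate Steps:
a = -304 (a = -4 - 300 = -304)
√(a + Z(-8)) = √(-304 + (5 - 8)) = √(-304 - 3) = √(-307) = I*√307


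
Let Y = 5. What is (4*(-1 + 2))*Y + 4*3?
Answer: 32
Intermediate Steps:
(4*(-1 + 2))*Y + 4*3 = (4*(-1 + 2))*5 + 4*3 = (4*1)*5 + 12 = 4*5 + 12 = 20 + 12 = 32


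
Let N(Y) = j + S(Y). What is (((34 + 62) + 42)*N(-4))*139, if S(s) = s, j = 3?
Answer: -19182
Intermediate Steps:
N(Y) = 3 + Y
(((34 + 62) + 42)*N(-4))*139 = (((34 + 62) + 42)*(3 - 4))*139 = ((96 + 42)*(-1))*139 = (138*(-1))*139 = -138*139 = -19182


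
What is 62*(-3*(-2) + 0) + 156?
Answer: 528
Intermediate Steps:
62*(-3*(-2) + 0) + 156 = 62*(6 + 0) + 156 = 62*6 + 156 = 372 + 156 = 528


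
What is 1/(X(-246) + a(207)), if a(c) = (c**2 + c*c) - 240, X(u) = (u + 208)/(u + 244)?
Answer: 1/85477 ≈ 1.1699e-5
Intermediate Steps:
X(u) = (208 + u)/(244 + u)
a(c) = -240 + 2*c**2 (a(c) = (c**2 + c**2) - 240 = 2*c**2 - 240 = -240 + 2*c**2)
1/(X(-246) + a(207)) = 1/((208 - 246)/(244 - 246) + (-240 + 2*207**2)) = 1/(-38/(-2) + (-240 + 2*42849)) = 1/(-1/2*(-38) + (-240 + 85698)) = 1/(19 + 85458) = 1/85477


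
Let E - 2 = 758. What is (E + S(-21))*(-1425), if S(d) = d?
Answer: -1053075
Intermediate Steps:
E = 760 (E = 2 + 758 = 760)
(E + S(-21))*(-1425) = (760 - 21)*(-1425) = 739*(-1425) = -1053075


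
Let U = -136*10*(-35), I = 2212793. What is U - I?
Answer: -2165193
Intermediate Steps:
U = 47600 (U = -1360*(-35) = 47600)
U - I = 47600 - 1*2212793 = 47600 - 2212793 = -2165193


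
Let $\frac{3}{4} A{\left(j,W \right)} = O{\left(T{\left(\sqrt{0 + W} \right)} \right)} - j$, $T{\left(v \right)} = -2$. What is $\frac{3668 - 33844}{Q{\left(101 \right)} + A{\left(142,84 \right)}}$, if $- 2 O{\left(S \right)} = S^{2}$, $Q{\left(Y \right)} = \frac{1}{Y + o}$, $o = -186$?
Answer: $\frac{2564960}{16321} \approx 157.16$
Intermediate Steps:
$Q{\left(Y \right)} = \frac{1}{-186 + Y}$ ($Q{\left(Y \right)} = \frac{1}{Y - 186} = \frac{1}{-186 + Y}$)
$O{\left(S \right)} = - \frac{S^{2}}{2}$
$A{\left(j,W \right)} = - \frac{8}{3} - \frac{4 j}{3}$ ($A{\left(j,W \right)} = \frac{4 \left(- \frac{\left(-2\right)^{2}}{2} - j\right)}{3} = \frac{4 \left(\left(- \frac{1}{2}\right) 4 - j\right)}{3} = \frac{4 \left(-2 - j\right)}{3} = - \frac{8}{3} - \frac{4 j}{3}$)
$\frac{3668 - 33844}{Q{\left(101 \right)} + A{\left(142,84 \right)}} = \frac{3668 - 33844}{\frac{1}{-186 + 101} - 192} = - \frac{30176}{\frac{1}{-85} - 192} = - \frac{30176}{- \frac{1}{85} - 192} = - \frac{30176}{- \frac{16321}{85}} = \left(-30176\right) \left(- \frac{85}{16321}\right) = \frac{2564960}{16321}$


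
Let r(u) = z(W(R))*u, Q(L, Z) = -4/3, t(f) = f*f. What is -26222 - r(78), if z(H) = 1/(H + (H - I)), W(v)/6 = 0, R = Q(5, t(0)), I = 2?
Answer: -26183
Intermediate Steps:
t(f) = f²
Q(L, Z) = -4/3 (Q(L, Z) = -4*⅓ = -4/3)
R = -4/3 ≈ -1.3333
W(v) = 0 (W(v) = 6*0 = 0)
z(H) = 1/(-2 + 2*H) (z(H) = 1/(H + (H - 1*2)) = 1/(H + (H - 2)) = 1/(H + (-2 + H)) = 1/(-2 + 2*H))
r(u) = -u/2 (r(u) = (1/(2*(-1 + 0)))*u = ((½)/(-1))*u = ((½)*(-1))*u = -u/2)
-26222 - r(78) = -26222 - (-1)*78/2 = -26222 - 1*(-39) = -26222 + 39 = -26183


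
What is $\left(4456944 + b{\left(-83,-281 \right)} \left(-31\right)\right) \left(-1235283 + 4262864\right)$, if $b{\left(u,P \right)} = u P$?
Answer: $11304778550911$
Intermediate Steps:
$b{\left(u,P \right)} = P u$
$\left(4456944 + b{\left(-83,-281 \right)} \left(-31\right)\right) \left(-1235283 + 4262864\right) = \left(4456944 + \left(-281\right) \left(-83\right) \left(-31\right)\right) \left(-1235283 + 4262864\right) = \left(4456944 + 23323 \left(-31\right)\right) 3027581 = \left(4456944 - 723013\right) 3027581 = 3733931 \cdot 3027581 = 11304778550911$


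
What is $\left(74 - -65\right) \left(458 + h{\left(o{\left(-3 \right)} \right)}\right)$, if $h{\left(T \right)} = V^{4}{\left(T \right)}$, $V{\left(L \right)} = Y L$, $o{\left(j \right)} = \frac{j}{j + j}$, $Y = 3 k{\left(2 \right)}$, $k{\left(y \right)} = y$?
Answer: $74921$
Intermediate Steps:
$Y = 6$ ($Y = 3 \cdot 2 = 6$)
$o{\left(j \right)} = \frac{1}{2}$ ($o{\left(j \right)} = \frac{j}{2 j} = j \frac{1}{2 j} = \frac{1}{2}$)
$V{\left(L \right)} = 6 L$
$h{\left(T \right)} = 1296 T^{4}$ ($h{\left(T \right)} = \left(6 T\right)^{4} = 1296 T^{4}$)
$\left(74 - -65\right) \left(458 + h{\left(o{\left(-3 \right)} \right)}\right) = \left(74 - -65\right) \left(458 + \frac{1296}{16}\right) = \left(74 + 65\right) \left(458 + 1296 \cdot \frac{1}{16}\right) = 139 \left(458 + 81\right) = 139 \cdot 539 = 74921$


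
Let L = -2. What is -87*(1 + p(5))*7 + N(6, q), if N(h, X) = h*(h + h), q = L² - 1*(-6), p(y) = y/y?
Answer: -1146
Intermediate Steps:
p(y) = 1
q = 10 (q = (-2)² - 1*(-6) = 4 + 6 = 10)
N(h, X) = 2*h² (N(h, X) = h*(2*h) = 2*h²)
-87*(1 + p(5))*7 + N(6, q) = -87*(1 + 1)*7 + 2*6² = -174*7 + 2*36 = -87*14 + 72 = -1218 + 72 = -1146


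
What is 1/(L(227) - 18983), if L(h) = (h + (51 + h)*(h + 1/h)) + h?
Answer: 227/10119257 ≈ 2.2432e-5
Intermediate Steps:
L(h) = 2*h + (51 + h)*(h + 1/h)
1/(L(227) - 18983) = 1/((1 + 227**2 + 51/227 + 53*227) - 18983) = 1/((1 + 51529 + 51*(1/227) + 12031) - 18983) = 1/((1 + 51529 + 51/227 + 12031) - 18983) = 1/(14428398/227 - 18983) = 1/(10119257/227) = 227/10119257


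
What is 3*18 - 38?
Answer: 16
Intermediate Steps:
3*18 - 38 = 54 - 38 = 16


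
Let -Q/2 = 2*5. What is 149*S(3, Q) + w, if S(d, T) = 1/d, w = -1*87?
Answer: -112/3 ≈ -37.333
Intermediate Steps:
Q = -20 (Q = -4*5 = -2*10 = -20)
w = -87
149*S(3, Q) + w = 149/3 - 87 = -112/3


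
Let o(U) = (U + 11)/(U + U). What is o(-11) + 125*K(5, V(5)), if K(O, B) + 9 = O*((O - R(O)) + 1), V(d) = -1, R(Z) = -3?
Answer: 4500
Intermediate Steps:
o(U) = (11 + U)/(2*U) (o(U) = (11 + U)/((2*U)) = (11 + U)*(1/(2*U)) = (11 + U)/(2*U))
K(O, B) = -9 + O*(4 + O) (K(O, B) = -9 + O*((O - 1*(-3)) + 1) = -9 + O*((O + 3) + 1) = -9 + O*((3 + O) + 1) = -9 + O*(4 + O))
o(-11) + 125*K(5, V(5)) = (½)*(11 - 11)/(-11) + 125*(-9 + 5² + 4*5) = (½)*(-1/11)*0 + 125*(-9 + 25 + 20) = 0 + 125*36 = 0 + 4500 = 4500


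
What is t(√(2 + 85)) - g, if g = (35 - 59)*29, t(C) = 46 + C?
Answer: 742 + √87 ≈ 751.33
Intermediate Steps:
g = -696 (g = -24*29 = -696)
t(√(2 + 85)) - g = (46 + √(2 + 85)) - 1*(-696) = (46 + √87) + 696 = 742 + √87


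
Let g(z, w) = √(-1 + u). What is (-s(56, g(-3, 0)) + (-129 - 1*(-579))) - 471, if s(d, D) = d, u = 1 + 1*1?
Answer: -77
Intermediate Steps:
u = 2 (u = 1 + 1 = 2)
g(z, w) = 1 (g(z, w) = √(-1 + 2) = √1 = 1)
(-s(56, g(-3, 0)) + (-129 - 1*(-579))) - 471 = (-1*56 + (-129 - 1*(-579))) - 471 = (-56 + (-129 + 579)) - 471 = (-56 + 450) - 471 = 394 - 471 = -77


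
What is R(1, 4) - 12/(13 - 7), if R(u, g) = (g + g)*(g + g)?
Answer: 62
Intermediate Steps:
R(u, g) = 4*g² (R(u, g) = (2*g)*(2*g) = 4*g²)
R(1, 4) - 12/(13 - 7) = 4*4² - 12/(13 - 7) = 4*16 - 12/6 = 64 - 12*⅙ = 64 - 2 = 62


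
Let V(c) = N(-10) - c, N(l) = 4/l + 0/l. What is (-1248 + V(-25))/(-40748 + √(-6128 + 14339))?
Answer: 249255516/8301956465 + 6117*√8211/8301956465 ≈ 0.030090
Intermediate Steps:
N(l) = 4/l (N(l) = 4/l + 0 = 4/l)
V(c) = -⅖ - c (V(c) = 4/(-10) - c = 4*(-⅒) - c = -⅖ - c)
(-1248 + V(-25))/(-40748 + √(-6128 + 14339)) = (-1248 + (-⅖ - 1*(-25)))/(-40748 + √(-6128 + 14339)) = (-1248 + (-⅖ + 25))/(-40748 + √8211) = (-1248 + 123/5)/(-40748 + √8211) = -6117/(5*(-40748 + √8211))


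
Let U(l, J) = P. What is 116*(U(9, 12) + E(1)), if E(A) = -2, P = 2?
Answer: 0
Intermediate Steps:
U(l, J) = 2
116*(U(9, 12) + E(1)) = 116*(2 - 2) = 116*0 = 0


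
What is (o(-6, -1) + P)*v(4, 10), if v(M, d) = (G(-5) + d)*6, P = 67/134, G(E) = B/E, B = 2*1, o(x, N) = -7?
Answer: -1872/5 ≈ -374.40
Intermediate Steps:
B = 2
G(E) = 2/E
P = 1/2 (P = 67*(1/134) = 1/2 ≈ 0.50000)
v(M, d) = -12/5 + 6*d (v(M, d) = (2/(-5) + d)*6 = (2*(-1/5) + d)*6 = (-2/5 + d)*6 = -12/5 + 6*d)
(o(-6, -1) + P)*v(4, 10) = (-7 + 1/2)*(-12/5 + 6*10) = -13*(-12/5 + 60)/2 = -13/2*288/5 = -1872/5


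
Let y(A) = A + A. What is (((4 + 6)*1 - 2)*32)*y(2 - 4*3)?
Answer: -5120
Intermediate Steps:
y(A) = 2*A
(((4 + 6)*1 - 2)*32)*y(2 - 4*3) = (((4 + 6)*1 - 2)*32)*(2*(2 - 4*3)) = ((10*1 - 2)*32)*(2*(2 - 12)) = ((10 - 2)*32)*(2*(-10)) = (8*32)*(-20) = 256*(-20) = -5120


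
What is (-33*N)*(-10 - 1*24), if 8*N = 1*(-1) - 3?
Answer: -561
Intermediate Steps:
N = -½ (N = (1*(-1) - 3)/8 = (-1 - 3)/8 = (⅛)*(-4) = -½ ≈ -0.50000)
(-33*N)*(-10 - 1*24) = (-33*(-½))*(-10 - 1*24) = 33*(-10 - 24)/2 = (33/2)*(-34) = -561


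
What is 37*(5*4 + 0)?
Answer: 740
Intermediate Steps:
37*(5*4 + 0) = 37*(20 + 0) = 37*20 = 740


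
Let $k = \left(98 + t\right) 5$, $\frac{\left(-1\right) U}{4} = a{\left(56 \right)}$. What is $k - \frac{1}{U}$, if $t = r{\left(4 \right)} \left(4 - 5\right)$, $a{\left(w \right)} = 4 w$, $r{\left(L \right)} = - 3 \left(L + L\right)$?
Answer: $\frac{546561}{896} \approx 610.0$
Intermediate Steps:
$r{\left(L \right)} = - 6 L$ ($r{\left(L \right)} = - 3 \cdot 2 L = - 6 L$)
$t = 24$ ($t = \left(-6\right) 4 \left(4 - 5\right) = \left(-24\right) \left(-1\right) = 24$)
$U = -896$ ($U = - 4 \cdot 4 \cdot 56 = \left(-4\right) 224 = -896$)
$k = 610$ ($k = \left(98 + 24\right) 5 = 122 \cdot 5 = 610$)
$k - \frac{1}{U} = 610 - \frac{1}{-896} = 610 - - \frac{1}{896} = 610 + \frac{1}{896} = \frac{546561}{896}$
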